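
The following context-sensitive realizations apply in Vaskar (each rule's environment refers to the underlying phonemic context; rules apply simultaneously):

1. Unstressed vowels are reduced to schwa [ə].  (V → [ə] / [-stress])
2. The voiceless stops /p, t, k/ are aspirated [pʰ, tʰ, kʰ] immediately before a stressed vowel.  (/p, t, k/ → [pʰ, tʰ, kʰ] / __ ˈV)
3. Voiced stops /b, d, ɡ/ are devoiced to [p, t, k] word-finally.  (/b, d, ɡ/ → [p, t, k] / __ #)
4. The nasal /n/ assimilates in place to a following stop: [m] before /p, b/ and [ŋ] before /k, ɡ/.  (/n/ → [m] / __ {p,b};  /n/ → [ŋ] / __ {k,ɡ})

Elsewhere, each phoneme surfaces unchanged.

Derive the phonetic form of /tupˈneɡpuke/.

[təpˈneɡpəkə]

/t/ — word-initial; rule 2 does not apply here → [t].
/u/ meets the environment for rule 1 (in an unstressed syllable) → [ə].
/p/ (between /u/ and /n/) is in the target of rule 2 but the environment (immediately before a stressed vowel) is not met → [p].
/n/ — between /p/ and /e/; rule 4 does not apply here → [n].
/e/ (between /n/ and /ɡ/) fails the environment for rule 1, so it stays [e].
/ɡ/ (between /e/ and /p/) fails the environment for rule 3, so it stays [ɡ].
/p/ (between /ɡ/ and /u/) fails the environment for rule 2, so it stays [p].
/u/ meets the environment for rule 1 (in an unstressed syllable) → [ə].
/k/ (between /u/ and /e/) is in the target of rule 2 but the environment (immediately before a stressed vowel) is not met → [k].
/e/ (word-final): in an unstressed syllable, so rule 1 applies → [ə].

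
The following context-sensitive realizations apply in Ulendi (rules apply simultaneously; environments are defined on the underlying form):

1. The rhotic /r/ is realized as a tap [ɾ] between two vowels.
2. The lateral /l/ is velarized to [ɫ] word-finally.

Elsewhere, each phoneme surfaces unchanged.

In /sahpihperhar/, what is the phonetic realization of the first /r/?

[r]

/r/ (between /e/ and /h/) is in the target of rule 1 but the environment (between two vowels) is not met → [r].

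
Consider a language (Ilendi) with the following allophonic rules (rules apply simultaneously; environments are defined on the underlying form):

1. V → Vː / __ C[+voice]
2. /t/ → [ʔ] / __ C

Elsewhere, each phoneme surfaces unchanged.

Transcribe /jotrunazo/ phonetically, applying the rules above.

/j/ stays [j].
/o/ (between /j/ and /t/) is in the target of rule 1 but the environment (before a voiced consonant) is not met → [o].
/t/ (between /o/ and /r/): immediately before a consonant, so rule 2 applies → [ʔ].
/r/ (between /t/ and /u/) is unaffected → [r].
/u/ (between /r/ and /n/) occurs before a voiced consonant → [uː] by rule 1.
/n/ (between /u/ and /a/) is unaffected → [n].
/a/ (between /n/ and /z/): before a voiced consonant, so rule 1 applies → [aː].
/z/ (between /a/ and /o/) is unaffected → [z].
/o/ — word-final; rule 1 does not apply here → [o].

[joʔruːnaːzo]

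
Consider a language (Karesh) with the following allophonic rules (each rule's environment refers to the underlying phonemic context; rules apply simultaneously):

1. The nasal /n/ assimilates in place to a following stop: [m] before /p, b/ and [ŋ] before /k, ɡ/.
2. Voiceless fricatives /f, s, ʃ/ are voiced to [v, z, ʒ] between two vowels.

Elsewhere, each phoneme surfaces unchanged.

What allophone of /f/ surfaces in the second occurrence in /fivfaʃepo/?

[f]

/f/ (between /v/ and /a/) is in the target of rule 2 but the environment (between two vowels) is not met → [f].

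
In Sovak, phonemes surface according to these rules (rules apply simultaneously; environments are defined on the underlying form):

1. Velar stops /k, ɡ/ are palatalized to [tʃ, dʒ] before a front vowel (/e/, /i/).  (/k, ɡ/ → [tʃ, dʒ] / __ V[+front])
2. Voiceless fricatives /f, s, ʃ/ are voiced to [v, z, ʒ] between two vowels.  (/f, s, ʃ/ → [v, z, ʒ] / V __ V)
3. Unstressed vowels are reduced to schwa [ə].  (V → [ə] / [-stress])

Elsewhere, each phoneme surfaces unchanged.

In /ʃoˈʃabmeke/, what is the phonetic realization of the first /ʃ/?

[ʃ]

/ʃ/ — word-initial; rule 2 does not apply here → [ʃ].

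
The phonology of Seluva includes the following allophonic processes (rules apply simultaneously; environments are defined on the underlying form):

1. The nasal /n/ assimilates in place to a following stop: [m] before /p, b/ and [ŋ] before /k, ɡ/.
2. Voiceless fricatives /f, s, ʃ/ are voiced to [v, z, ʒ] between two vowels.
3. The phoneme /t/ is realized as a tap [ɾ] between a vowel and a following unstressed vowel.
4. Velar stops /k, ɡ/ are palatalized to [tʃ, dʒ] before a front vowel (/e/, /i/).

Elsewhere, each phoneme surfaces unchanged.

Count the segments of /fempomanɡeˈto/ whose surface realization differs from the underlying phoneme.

2

Segments that undergo a rule: /n/ → [ŋ] (rule 1); /ɡ/ → [dʒ] (rule 4).
All other segments surface unchanged.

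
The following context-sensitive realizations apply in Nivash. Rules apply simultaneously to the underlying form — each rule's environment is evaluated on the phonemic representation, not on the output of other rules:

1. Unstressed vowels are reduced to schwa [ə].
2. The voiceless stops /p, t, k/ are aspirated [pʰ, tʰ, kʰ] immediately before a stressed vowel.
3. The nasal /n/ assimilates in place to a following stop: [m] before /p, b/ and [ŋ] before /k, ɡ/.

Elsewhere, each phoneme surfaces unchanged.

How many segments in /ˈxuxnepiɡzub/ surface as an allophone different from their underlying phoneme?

3

Segments that undergo a rule: /e/ → [ə] (rule 1); /i/ → [ə] (rule 1); /u/ → [ə] (rule 1).
All other segments surface unchanged.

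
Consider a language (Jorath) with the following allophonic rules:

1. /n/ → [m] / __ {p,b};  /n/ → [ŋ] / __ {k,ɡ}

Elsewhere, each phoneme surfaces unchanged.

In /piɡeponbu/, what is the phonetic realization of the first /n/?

[m]

/n/ (between /o/ and /b/): before a labial or velar stop, so rule 1 applies → [m].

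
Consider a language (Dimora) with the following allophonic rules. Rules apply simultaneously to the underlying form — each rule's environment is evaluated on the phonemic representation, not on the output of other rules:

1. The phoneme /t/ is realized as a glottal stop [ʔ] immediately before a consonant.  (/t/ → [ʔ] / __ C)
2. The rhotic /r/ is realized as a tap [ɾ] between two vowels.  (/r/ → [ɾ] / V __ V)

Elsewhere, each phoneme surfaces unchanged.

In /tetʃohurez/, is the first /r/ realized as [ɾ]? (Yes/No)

/r/ (between /u/ and /e/): between two vowels, so rule 2 applies → [ɾ].
The actual realization is [ɾ], which matches [ɾ].

Yes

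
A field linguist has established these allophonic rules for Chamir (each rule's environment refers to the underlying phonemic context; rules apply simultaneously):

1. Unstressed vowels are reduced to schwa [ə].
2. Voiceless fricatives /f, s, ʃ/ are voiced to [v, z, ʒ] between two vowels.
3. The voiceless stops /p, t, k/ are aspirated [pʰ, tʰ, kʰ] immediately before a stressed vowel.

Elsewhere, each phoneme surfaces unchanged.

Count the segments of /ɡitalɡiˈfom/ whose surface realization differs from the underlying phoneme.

4

Segments that undergo a rule: /i/ → [ə] (rule 1); /a/ → [ə] (rule 1); /i/ → [ə] (rule 1); /f/ → [v] (rule 2).
All other segments surface unchanged.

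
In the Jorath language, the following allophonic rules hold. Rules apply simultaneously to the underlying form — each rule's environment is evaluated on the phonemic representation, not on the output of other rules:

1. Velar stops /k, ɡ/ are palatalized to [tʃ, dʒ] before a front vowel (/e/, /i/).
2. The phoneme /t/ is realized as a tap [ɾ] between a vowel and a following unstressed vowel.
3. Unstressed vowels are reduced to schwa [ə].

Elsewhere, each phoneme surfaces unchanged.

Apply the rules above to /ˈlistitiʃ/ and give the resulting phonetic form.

/l/ stays [l].
/i/ (between /l/ and /s/) fails the environment for rule 3, so it stays [i].
/s/ — not in any rule's target class → [s].
/t/ — between /s/ and /i/; rule 2 does not apply here → [t].
/i/ — between /t/ and /t/, in an unstressed syllable — surfaces as [ə] (rule 3).
/t/ — between /i/ and /i/, between a vowel and a following unstressed vowel — surfaces as [ɾ] (rule 2).
Rule 3 applies to /i/ (between /t/ and /ʃ/: in an unstressed syllable) → [ə].
/ʃ/ — not in any rule's target class → [ʃ].

[ˈlistəɾəʃ]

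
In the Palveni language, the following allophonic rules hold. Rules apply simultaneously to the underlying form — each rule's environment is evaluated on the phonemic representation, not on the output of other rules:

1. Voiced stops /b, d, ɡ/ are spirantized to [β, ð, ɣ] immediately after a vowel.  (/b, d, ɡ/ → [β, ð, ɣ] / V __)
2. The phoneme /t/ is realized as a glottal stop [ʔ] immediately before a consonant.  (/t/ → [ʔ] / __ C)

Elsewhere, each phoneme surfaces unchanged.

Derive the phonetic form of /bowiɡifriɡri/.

/b/ (word-initial): rule 1 targets it, but not immediately after a vowel → unchanged [b].
/o/ (between /b/ and /w/) is unaffected → [o].
/w/ (between /o/ and /i/) is unaffected → [w].
/i/ — not in any rule's target class → [i].
/ɡ/ (between /i/ and /i/) occurs immediately after a vowel → [ɣ] by rule 1.
/i/ (between /ɡ/ and /f/) is unaffected → [i].
/f/ (between /i/ and /r/): no rule targets it → [f].
/r/ — not in any rule's target class → [r].
/i/ (between /r/ and /ɡ/) is unaffected → [i].
Rule 1 applies to /ɡ/ (between /i/ and /r/: immediately after a vowel) → [ɣ].
/r/ (between /ɡ/ and /i/): no rule targets it → [r].
/i/ — not in any rule's target class → [i].

[bowiɣifriɣri]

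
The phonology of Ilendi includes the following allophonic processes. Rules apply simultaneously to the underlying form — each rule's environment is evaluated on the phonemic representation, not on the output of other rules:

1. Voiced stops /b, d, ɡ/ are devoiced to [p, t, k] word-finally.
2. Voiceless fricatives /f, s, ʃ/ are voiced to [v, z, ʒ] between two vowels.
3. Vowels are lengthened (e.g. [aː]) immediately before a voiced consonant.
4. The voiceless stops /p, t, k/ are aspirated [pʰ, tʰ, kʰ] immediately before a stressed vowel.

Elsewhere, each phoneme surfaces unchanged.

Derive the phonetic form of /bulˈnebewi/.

/b/ — word-initial; rule 1 does not apply here → [b].
Rule 3 applies to /u/ (between /b/ and /l/: before a voiced consonant) → [uː].
/l/ (between /u/ and /n/): no rule targets it → [l].
/n/ — not in any rule's target class → [n].
/e/ meets the environment for rule 3 (before a voiced consonant) → [eː].
/b/ (between /e/ and /e/) fails the environment for rule 1, so it stays [b].
/e/ meets the environment for rule 3 (before a voiced consonant) → [eː].
/w/ (between /e/ and /i/): no rule targets it → [w].
/i/ (word-final) fails the environment for rule 3, so it stays [i].

[buːlˈneːbeːwi]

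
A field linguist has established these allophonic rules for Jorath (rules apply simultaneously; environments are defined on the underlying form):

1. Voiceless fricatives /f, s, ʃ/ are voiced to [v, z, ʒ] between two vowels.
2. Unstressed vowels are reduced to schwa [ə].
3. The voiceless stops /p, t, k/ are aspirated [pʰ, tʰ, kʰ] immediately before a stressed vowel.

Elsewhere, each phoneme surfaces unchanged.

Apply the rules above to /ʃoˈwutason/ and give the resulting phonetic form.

/ʃ/ (word-initial) is in the target of rule 1 but the environment (between two vowels) is not met → [ʃ].
/o/ meets the environment for rule 2 (in an unstressed syllable) → [ə].
/w/ — not in any rule's target class → [w].
/u/ (between /w/ and /t/) is in the target of rule 2 but the environment (in an unstressed syllable) is not met → [u].
/t/ (between /u/ and /a/) is in the target of rule 3 but the environment (immediately before a stressed vowel) is not met → [t].
Rule 2 applies to /a/ (between /t/ and /s/: in an unstressed syllable) → [ə].
/s/ — between /a/ and /o/, between two vowels — surfaces as [z] (rule 1).
/o/ meets the environment for rule 2 (in an unstressed syllable) → [ə].
/n/ — not in any rule's target class → [n].

[ʃəˈwutəzən]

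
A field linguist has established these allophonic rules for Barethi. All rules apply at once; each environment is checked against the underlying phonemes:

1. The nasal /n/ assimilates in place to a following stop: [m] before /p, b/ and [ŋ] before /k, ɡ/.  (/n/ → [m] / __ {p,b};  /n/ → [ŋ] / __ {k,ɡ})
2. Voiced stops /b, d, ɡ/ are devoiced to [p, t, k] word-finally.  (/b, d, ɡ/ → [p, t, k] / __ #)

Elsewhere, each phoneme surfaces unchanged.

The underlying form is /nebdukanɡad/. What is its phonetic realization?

/n/ (word-initial): rule 1 targets it, but not before a labial or velar stop → unchanged [n].
/b/ (between /e/ and /d/) is in the target of rule 2 but the environment (word-finally) is not met → [b].
/d/ (between /b/ and /u/) is in the target of rule 2 but the environment (word-finally) is not met → [d].
/n/ — between /a/ and /ɡ/, before a labial or velar stop — surfaces as [ŋ] (rule 1).
/ɡ/ — between /n/ and /a/; rule 2 does not apply here → [ɡ].
/d/ — word-final, word-finally — surfaces as [t] (rule 2).

[nebdukaŋɡat]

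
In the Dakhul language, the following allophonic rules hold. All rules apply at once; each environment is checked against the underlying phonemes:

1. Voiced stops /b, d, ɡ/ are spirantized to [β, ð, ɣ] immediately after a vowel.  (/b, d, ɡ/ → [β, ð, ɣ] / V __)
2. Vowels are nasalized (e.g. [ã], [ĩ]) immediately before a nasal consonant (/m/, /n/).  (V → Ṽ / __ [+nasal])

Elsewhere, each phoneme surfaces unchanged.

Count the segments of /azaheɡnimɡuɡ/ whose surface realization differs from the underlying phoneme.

3

Segments that undergo a rule: /ɡ/ → [ɣ] (rule 1); /i/ → [ĩ] (rule 2); /ɡ/ → [ɣ] (rule 1).
All other segments surface unchanged.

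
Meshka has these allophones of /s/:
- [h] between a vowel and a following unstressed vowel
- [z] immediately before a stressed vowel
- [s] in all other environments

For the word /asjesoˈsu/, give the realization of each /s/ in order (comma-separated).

[s], [h], [z]

Occurrence 1 (position 2): no conditioning environment matches → elsewhere allophone [s].
Occurrence 2 (position 5): between a vowel and a following unstressed vowel → [h].
Occurrence 3 (position 7): immediately before a stressed vowel → [z].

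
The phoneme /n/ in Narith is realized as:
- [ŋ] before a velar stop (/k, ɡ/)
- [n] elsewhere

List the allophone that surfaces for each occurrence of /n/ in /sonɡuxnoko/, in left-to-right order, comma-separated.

Occurrence 1 (position 3): before a velar stop → [ŋ].
Occurrence 2 (position 7): no conditioning environment matches → elsewhere allophone [n].

[ŋ], [n]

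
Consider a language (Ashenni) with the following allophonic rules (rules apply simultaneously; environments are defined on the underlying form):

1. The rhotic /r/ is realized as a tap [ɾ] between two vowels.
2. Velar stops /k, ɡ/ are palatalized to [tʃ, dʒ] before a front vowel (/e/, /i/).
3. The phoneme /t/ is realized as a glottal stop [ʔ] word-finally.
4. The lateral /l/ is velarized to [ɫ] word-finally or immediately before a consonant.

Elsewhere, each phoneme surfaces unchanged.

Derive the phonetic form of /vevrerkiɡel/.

[vevrertʃidʒeɫ]

/v/ — not in any rule's target class → [v].
/e/ — not in any rule's target class → [e].
/v/ (between /e/ and /r/): no rule targets it → [v].
/r/ (between /v/ and /e/): rule 1 targets it, but not between two vowels → unchanged [r].
/e/ stays [e].
/r/ (between /e/ and /k/): rule 1 targets it, but not between two vowels → unchanged [r].
/k/ (between /r/ and /i/) occurs before a front vowel → [tʃ] by rule 2.
/i/ stays [i].
/ɡ/ (between /i/ and /e/): before a front vowel, so rule 2 applies → [dʒ].
/e/ stays [e].
/l/ meets the environment for rule 4 (word-finally or immediately before a consonant) → [ɫ].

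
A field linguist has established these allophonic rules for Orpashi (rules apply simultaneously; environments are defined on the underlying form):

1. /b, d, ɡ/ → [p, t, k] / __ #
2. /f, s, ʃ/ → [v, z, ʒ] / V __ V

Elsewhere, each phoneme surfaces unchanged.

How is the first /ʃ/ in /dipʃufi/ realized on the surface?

/ʃ/ (between /p/ and /u/) fails the environment for rule 2, so it stays [ʃ].

[ʃ]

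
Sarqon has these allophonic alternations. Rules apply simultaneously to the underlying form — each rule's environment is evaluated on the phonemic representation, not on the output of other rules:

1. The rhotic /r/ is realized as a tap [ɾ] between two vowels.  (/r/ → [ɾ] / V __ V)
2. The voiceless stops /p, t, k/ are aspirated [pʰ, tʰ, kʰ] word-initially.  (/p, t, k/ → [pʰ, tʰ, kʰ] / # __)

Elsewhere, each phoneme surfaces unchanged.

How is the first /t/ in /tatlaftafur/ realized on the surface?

[tʰ]

/t/ meets the environment for rule 2 (word-initially) → [tʰ].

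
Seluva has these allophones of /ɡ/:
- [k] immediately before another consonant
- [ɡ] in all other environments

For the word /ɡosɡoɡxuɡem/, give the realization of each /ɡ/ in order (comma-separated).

Occurrence 1 (position 1): no conditioning environment matches → elsewhere allophone [ɡ].
Occurrence 2 (position 4): no conditioning environment matches → elsewhere allophone [ɡ].
Occurrence 3 (position 6): immediately before another consonant → [k].
Occurrence 4 (position 9): no conditioning environment matches → elsewhere allophone [ɡ].

[ɡ], [ɡ], [k], [ɡ]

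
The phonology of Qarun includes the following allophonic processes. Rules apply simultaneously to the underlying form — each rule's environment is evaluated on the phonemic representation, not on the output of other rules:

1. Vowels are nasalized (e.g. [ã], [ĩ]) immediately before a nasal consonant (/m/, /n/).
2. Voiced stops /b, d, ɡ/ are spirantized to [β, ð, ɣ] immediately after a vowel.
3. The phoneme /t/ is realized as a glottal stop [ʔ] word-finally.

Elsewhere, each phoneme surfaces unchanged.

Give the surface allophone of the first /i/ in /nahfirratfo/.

[i]

/i/ (between /f/ and /r/): rule 1 targets it, but not before a nasal consonant → unchanged [i].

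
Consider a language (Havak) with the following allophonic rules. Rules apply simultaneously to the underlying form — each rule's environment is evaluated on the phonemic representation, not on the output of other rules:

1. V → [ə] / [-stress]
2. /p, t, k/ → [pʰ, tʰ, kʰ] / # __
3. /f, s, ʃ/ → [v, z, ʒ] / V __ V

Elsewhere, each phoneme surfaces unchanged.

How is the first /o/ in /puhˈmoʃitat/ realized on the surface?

[o]

/o/ (between /m/ and /ʃ/) fails the environment for rule 1, so it stays [o].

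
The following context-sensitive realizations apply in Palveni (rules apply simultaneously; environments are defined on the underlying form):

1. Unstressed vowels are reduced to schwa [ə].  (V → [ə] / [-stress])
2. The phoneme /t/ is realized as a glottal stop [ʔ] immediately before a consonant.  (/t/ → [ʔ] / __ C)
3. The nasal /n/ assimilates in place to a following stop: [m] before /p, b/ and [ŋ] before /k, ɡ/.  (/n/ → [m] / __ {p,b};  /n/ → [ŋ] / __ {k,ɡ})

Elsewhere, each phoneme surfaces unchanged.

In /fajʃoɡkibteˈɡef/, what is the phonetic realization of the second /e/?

/e/ (between /ɡ/ and /f/) fails the environment for rule 1, so it stays [e].

[e]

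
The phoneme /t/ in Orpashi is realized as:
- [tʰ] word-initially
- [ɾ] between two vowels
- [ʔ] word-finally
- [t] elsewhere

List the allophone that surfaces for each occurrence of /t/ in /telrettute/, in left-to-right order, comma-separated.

[tʰ], [t], [t], [ɾ]

Occurrence 1 (position 1): word-initially → [tʰ].
Occurrence 2 (position 6): no conditioning environment matches → elsewhere allophone [t].
Occurrence 3 (position 7): no conditioning environment matches → elsewhere allophone [t].
Occurrence 4 (position 9): between two vowels → [ɾ].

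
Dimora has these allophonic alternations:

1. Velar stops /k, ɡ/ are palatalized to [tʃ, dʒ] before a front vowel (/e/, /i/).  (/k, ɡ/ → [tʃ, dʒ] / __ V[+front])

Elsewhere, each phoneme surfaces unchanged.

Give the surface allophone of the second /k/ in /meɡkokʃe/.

[k]

/k/ (between /o/ and /ʃ/) is in the target of rule 1 but the environment (before a front vowel) is not met → [k].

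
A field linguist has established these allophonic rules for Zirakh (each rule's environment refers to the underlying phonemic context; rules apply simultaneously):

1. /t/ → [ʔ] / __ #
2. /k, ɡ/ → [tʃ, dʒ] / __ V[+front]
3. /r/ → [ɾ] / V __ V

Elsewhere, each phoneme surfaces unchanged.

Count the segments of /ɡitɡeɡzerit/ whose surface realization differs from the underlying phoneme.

Segments that undergo a rule: /ɡ/ → [dʒ] (rule 2); /ɡ/ → [dʒ] (rule 2); /r/ → [ɾ] (rule 3); /t/ → [ʔ] (rule 1).
All other segments surface unchanged.

4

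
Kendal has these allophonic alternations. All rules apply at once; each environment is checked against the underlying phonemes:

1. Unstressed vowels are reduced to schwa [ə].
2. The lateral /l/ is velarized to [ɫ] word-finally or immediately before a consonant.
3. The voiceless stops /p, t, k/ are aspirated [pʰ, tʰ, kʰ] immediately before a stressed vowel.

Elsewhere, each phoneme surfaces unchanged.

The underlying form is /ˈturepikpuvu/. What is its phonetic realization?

/t/ (word-initial) occurs immediately before a stressed vowel → [tʰ] by rule 3.
/u/ (between /t/ and /r/) is in the target of rule 1 but the environment (in an unstressed syllable) is not met → [u].
/e/ (between /r/ and /p/) occurs in an unstressed syllable → [ə] by rule 1.
/p/ (between /e/ and /i/) is in the target of rule 3 but the environment (immediately before a stressed vowel) is not met → [p].
/i/ (between /p/ and /k/) occurs in an unstressed syllable → [ə] by rule 1.
/k/ (between /i/ and /p/): rule 3 targets it, but not immediately before a stressed vowel → unchanged [k].
/p/ — between /k/ and /u/; rule 3 does not apply here → [p].
/u/ — between /p/ and /v/, in an unstressed syllable — surfaces as [ə] (rule 1).
/u/ (word-final) occurs in an unstressed syllable → [ə] by rule 1.

[ˈtʰurəpəkpəvə]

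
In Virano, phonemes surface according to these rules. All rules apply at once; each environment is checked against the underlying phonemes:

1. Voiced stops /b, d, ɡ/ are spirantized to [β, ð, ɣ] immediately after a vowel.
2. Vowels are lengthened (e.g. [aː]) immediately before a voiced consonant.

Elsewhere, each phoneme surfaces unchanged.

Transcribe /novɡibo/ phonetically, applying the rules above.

/n/ stays [n].
Rule 2 applies to /o/ (between /n/ and /v/: before a voiced consonant) → [oː].
/v/ (between /o/ and /ɡ/) is unaffected → [v].
/ɡ/ (between /v/ and /i/) fails the environment for rule 1, so it stays [ɡ].
/i/ (between /ɡ/ and /b/): before a voiced consonant, so rule 2 applies → [iː].
Rule 1 applies to /b/ (between /i/ and /o/: immediately after a vowel) → [β].
/o/ (word-final) fails the environment for rule 2, so it stays [o].

[noːvɡiːβo]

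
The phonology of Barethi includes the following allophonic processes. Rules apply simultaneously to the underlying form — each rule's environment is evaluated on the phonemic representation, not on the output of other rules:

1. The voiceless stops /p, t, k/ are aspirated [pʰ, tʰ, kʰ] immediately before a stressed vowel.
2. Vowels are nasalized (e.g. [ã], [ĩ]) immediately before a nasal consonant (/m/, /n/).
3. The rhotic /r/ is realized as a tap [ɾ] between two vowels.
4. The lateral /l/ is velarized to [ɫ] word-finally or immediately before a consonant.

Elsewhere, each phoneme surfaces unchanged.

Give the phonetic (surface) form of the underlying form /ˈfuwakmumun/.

/u/ — between /f/ and /w/; rule 2 does not apply here → [u].
/a/ (between /w/ and /k/) fails the environment for rule 2, so it stays [a].
/k/ (between /a/ and /m/): rule 1 targets it, but not immediately before a stressed vowel → unchanged [k].
Rule 2 applies to /u/ (between /m/ and /m/: before a nasal consonant) → [ũ].
/u/ — between /m/ and /n/, before a nasal consonant — surfaces as [ũ] (rule 2).

[ˈfuwakmũmũn]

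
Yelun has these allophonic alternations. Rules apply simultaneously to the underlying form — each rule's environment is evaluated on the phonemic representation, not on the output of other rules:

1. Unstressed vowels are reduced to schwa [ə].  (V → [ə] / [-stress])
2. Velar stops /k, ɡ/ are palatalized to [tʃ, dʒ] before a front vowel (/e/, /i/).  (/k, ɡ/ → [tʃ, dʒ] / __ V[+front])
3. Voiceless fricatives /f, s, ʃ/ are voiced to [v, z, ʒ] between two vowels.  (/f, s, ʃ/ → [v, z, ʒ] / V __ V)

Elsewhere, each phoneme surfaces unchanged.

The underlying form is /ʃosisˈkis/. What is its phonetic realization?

/ʃ/ (word-initial) is in the target of rule 3 but the environment (between two vowels) is not met → [ʃ].
Rule 1 applies to /o/ (between /ʃ/ and /s/: in an unstressed syllable) → [ə].
/s/ (between /o/ and /i/): between two vowels, so rule 3 applies → [z].
/i/ (between /s/ and /s/): in an unstressed syllable, so rule 1 applies → [ə].
/s/ — between /i/ and /k/; rule 3 does not apply here → [s].
Rule 2 applies to /k/ (between /s/ and /i/: before a front vowel) → [tʃ].
/i/ (between /k/ and /s/) is in the target of rule 1 but the environment (in an unstressed syllable) is not met → [i].
/s/ — word-final; rule 3 does not apply here → [s].

[ʃəzəsˈtʃis]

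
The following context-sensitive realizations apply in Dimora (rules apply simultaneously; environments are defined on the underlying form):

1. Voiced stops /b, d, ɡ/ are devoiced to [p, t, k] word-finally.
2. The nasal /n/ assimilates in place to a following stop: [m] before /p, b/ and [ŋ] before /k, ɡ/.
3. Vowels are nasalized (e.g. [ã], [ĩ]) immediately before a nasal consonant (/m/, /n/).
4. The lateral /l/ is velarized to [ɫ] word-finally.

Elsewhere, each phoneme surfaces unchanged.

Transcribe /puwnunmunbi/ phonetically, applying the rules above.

[puwnũnmũmbi]

/p/ stays [p].
/u/ — between /p/ and /w/; rule 3 does not apply here → [u].
/w/ (between /u/ and /n/): no rule targets it → [w].
/n/ (between /w/ and /u/): rule 2 targets it, but not before a labial or velar stop → unchanged [n].
/u/ — between /n/ and /n/, before a nasal consonant — surfaces as [ũ] (rule 3).
/n/ — between /u/ and /m/; rule 2 does not apply here → [n].
/m/ stays [m].
/u/ (between /m/ and /n/) occurs before a nasal consonant → [ũ] by rule 3.
Rule 2 applies to /n/ (between /u/ and /b/: before a labial or velar stop) → [m].
/b/ (between /n/ and /i/): rule 1 targets it, but not word-finally → unchanged [b].
/i/ (word-final) is in the target of rule 3 but the environment (before a nasal consonant) is not met → [i].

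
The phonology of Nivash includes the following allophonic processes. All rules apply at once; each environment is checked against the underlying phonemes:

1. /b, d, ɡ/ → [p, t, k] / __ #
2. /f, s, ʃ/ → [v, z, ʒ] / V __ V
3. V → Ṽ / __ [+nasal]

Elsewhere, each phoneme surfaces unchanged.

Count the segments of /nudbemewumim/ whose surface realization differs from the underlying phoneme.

Segments that undergo a rule: /e/ → [ẽ] (rule 3); /u/ → [ũ] (rule 3); /i/ → [ĩ] (rule 3).
All other segments surface unchanged.

3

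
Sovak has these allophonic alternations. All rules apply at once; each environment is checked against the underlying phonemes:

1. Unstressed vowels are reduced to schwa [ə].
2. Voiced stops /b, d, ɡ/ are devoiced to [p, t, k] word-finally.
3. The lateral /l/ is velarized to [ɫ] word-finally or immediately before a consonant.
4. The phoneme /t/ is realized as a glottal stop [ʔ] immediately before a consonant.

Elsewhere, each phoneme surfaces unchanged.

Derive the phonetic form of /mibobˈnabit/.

[məbəbˈnabət]

/i/ (between /m/ and /b/): in an unstressed syllable, so rule 1 applies → [ə].
/b/ (between /i/ and /o/): rule 2 targets it, but not word-finally → unchanged [b].
/o/ meets the environment for rule 1 (in an unstressed syllable) → [ə].
/b/ (between /o/ and /n/) is in the target of rule 2 but the environment (word-finally) is not met → [b].
/a/ — between /n/ and /b/; rule 1 does not apply here → [a].
/b/ (between /a/ and /i/) fails the environment for rule 2, so it stays [b].
/i/ meets the environment for rule 1 (in an unstressed syllable) → [ə].
/t/ (word-final) is in the target of rule 4 but the environment (immediately before a consonant) is not met → [t].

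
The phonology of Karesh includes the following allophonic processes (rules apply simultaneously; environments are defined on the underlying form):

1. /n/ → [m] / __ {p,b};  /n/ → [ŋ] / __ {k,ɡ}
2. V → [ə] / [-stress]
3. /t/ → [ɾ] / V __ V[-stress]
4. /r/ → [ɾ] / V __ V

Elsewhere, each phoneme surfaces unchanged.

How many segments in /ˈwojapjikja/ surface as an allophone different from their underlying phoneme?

3

Segments that undergo a rule: /a/ → [ə] (rule 2); /i/ → [ə] (rule 2); /a/ → [ə] (rule 2).
All other segments surface unchanged.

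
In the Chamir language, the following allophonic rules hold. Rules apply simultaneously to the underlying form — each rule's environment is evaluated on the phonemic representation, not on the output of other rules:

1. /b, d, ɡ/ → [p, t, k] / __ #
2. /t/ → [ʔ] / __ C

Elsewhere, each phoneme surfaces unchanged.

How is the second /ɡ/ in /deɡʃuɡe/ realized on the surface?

[ɡ]

/ɡ/ (between /u/ and /e/): rule 1 targets it, but not word-finally → unchanged [ɡ].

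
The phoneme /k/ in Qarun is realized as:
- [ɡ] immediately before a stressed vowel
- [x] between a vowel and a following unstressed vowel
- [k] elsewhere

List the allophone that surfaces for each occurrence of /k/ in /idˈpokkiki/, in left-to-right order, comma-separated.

Occurrence 1 (position 5): no conditioning environment matches → elsewhere allophone [k].
Occurrence 2 (position 6): no conditioning environment matches → elsewhere allophone [k].
Occurrence 3 (position 8): between a vowel and a following unstressed vowel → [x].

[k], [k], [x]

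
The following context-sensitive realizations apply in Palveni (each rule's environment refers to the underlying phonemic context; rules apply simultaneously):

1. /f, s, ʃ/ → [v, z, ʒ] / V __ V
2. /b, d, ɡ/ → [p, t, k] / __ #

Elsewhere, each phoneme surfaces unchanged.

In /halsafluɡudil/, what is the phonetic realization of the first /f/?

[f]

/f/ (between /a/ and /l/) fails the environment for rule 1, so it stays [f].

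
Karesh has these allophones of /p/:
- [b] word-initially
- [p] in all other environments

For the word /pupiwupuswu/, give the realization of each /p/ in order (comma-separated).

[b], [p], [p]

Occurrence 1 (position 1): word-initially → [b].
Occurrence 2 (position 3): no conditioning environment matches → elsewhere allophone [p].
Occurrence 3 (position 7): no conditioning environment matches → elsewhere allophone [p].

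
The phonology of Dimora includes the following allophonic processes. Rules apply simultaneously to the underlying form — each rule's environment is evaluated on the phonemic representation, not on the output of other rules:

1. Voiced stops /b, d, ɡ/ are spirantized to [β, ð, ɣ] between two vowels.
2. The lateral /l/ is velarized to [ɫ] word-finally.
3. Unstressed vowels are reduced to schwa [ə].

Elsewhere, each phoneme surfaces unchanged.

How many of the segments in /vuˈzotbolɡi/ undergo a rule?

3

Segments that undergo a rule: /u/ → [ə] (rule 3); /o/ → [ə] (rule 3); /i/ → [ə] (rule 3).
All other segments surface unchanged.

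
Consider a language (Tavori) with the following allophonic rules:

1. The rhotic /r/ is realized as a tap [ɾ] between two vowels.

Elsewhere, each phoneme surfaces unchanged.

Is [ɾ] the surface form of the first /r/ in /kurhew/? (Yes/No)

No

/r/ (between /u/ and /h/): rule 1 targets it, but not between two vowels → unchanged [r].
The actual realization is [r], not [ɾ].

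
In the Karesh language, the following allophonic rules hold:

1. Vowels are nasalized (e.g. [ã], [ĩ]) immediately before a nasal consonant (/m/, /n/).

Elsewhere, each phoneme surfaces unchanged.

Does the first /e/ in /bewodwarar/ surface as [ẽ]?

No

/e/ (between /b/ and /w/): rule 1 targets it, but not before a nasal consonant → unchanged [e].
The actual realization is [e], not [ẽ].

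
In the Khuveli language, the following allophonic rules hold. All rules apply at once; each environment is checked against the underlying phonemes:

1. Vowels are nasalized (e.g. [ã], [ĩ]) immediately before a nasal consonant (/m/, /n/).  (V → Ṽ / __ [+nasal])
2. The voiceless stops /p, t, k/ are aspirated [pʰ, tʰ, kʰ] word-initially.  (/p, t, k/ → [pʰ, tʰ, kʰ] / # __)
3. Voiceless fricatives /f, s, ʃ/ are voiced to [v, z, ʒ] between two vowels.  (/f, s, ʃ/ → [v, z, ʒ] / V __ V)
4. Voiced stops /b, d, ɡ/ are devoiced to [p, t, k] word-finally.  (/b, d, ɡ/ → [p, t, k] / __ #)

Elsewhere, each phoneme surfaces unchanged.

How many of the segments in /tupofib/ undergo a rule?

Segments that undergo a rule: /t/ → [tʰ] (rule 2); /f/ → [v] (rule 3); /b/ → [p] (rule 4).
All other segments surface unchanged.

3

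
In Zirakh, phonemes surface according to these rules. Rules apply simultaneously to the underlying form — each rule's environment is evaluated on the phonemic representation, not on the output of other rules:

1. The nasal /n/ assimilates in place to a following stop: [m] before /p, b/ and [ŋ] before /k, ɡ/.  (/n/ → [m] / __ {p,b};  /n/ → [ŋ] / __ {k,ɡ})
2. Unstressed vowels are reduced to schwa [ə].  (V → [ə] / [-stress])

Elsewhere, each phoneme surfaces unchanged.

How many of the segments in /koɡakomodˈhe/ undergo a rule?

4

Segments that undergo a rule: /o/ → [ə] (rule 2); /a/ → [ə] (rule 2); /o/ → [ə] (rule 2); /o/ → [ə] (rule 2).
All other segments surface unchanged.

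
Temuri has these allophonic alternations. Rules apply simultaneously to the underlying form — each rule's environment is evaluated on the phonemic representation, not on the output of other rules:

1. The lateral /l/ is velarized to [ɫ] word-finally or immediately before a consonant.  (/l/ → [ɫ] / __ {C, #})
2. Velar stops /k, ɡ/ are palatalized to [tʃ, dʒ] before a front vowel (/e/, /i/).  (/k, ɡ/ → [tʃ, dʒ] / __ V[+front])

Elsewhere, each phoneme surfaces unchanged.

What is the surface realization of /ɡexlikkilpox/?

/ɡ/ (word-initial): before a front vowel, so rule 2 applies → [dʒ].
/e/ (between /ɡ/ and /x/) is unaffected → [e].
/x/ (between /e/ and /l/) is unaffected → [x].
/l/ (between /x/ and /i/) is in the target of rule 1 but the environment (word-finally or immediately before a consonant) is not met → [l].
/i/ (between /l/ and /k/): no rule targets it → [i].
/k/ — between /i/ and /k/; rule 2 does not apply here → [k].
/k/ — between /k/ and /i/, before a front vowel — surfaces as [tʃ] (rule 2).
/i/ (between /k/ and /l/): no rule targets it → [i].
/l/ — between /i/ and /p/, word-finally or immediately before a consonant — surfaces as [ɫ] (rule 1).
/p/ (between /l/ and /o/): no rule targets it → [p].
/o/ (between /p/ and /x/): no rule targets it → [o].
/x/ (word-final): no rule targets it → [x].

[dʒexliktʃiɫpox]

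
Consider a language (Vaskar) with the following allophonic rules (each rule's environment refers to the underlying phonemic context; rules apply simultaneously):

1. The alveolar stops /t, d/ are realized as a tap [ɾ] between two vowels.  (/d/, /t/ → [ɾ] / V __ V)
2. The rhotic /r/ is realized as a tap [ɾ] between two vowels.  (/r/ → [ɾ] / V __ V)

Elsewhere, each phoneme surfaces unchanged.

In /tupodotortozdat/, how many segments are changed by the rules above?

Segments that undergo a rule: /d/ → [ɾ] (rule 1); /t/ → [ɾ] (rule 1).
All other segments surface unchanged.

2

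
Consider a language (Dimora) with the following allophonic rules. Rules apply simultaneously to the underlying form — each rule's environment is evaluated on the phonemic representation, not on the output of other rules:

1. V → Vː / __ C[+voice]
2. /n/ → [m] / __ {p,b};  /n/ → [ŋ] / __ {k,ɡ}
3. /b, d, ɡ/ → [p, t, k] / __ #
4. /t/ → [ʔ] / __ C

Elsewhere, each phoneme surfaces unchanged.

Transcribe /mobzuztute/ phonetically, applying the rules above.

/m/ stays [m].
/o/ (between /m/ and /b/): before a voiced consonant, so rule 1 applies → [oː].
/b/ (between /o/ and /z/) is in the target of rule 3 but the environment (word-finally) is not met → [b].
/z/ stays [z].
/u/ (between /z/ and /z/) occurs before a voiced consonant → [uː] by rule 1.
/z/ — not in any rule's target class → [z].
/t/ (between /z/ and /u/) is in the target of rule 4 but the environment (immediately before a consonant) is not met → [t].
/u/ (between /t/ and /t/): rule 1 targets it, but not before a voiced consonant → unchanged [u].
/t/ — between /u/ and /e/; rule 4 does not apply here → [t].
/e/ (word-final) is in the target of rule 1 but the environment (before a voiced consonant) is not met → [e].

[moːbzuːztute]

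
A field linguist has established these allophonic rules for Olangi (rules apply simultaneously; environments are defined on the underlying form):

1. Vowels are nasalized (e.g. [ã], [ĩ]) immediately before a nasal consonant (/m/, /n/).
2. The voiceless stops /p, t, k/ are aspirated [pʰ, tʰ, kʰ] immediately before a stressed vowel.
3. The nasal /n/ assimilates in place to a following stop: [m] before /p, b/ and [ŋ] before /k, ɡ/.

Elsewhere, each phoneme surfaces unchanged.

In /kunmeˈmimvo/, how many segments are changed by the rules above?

3

Segments that undergo a rule: /u/ → [ũ] (rule 1); /e/ → [ẽ] (rule 1); /i/ → [ĩ] (rule 1).
All other segments surface unchanged.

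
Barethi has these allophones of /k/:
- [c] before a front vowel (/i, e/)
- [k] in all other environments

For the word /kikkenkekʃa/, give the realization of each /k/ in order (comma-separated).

Occurrence 1 (position 1): before a front vowel → [c].
Occurrence 2 (position 3): no conditioning environment matches → elsewhere allophone [k].
Occurrence 3 (position 4): before a front vowel → [c].
Occurrence 4 (position 7): before a front vowel → [c].
Occurrence 5 (position 9): no conditioning environment matches → elsewhere allophone [k].

[c], [k], [c], [c], [k]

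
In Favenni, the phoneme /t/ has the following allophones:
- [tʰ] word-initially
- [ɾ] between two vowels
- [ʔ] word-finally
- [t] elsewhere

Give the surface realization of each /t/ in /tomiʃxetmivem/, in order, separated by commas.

Occurrence 1 (position 1): word-initially → [tʰ].
Occurrence 2 (position 8): no conditioning environment matches → elsewhere allophone [t].

[tʰ], [t]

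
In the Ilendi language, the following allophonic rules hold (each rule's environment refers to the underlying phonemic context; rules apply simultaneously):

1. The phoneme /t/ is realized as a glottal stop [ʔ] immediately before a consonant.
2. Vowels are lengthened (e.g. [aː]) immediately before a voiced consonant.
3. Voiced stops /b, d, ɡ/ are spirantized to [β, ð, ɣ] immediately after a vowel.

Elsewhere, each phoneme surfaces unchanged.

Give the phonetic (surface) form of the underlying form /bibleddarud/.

/b/ — word-initial; rule 3 does not apply here → [b].
/i/ — between /b/ and /b/, before a voiced consonant — surfaces as [iː] (rule 2).
Rule 3 applies to /b/ (between /i/ and /l/: immediately after a vowel) → [β].
/l/ — not in any rule's target class → [l].
Rule 2 applies to /e/ (between /l/ and /d/: before a voiced consonant) → [eː].
/d/ meets the environment for rule 3 (immediately after a vowel) → [ð].
/d/ (between /d/ and /a/) is in the target of rule 3 but the environment (immediately after a vowel) is not met → [d].
/a/ — between /d/ and /r/, before a voiced consonant — surfaces as [aː] (rule 2).
/r/ (between /a/ and /u/) is unaffected → [r].
/u/ (between /r/ and /d/) occurs before a voiced consonant → [uː] by rule 2.
/d/ meets the environment for rule 3 (immediately after a vowel) → [ð].

[biːβleːðdaːruːð]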